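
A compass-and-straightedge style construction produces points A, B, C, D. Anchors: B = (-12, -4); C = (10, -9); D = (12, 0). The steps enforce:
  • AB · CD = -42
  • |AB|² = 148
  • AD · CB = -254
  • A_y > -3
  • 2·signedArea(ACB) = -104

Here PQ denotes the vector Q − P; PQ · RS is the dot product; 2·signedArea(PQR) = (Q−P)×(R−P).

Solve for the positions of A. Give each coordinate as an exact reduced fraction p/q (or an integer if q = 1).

A = (0, -2)

1. A_x = 0  [AD · CB = -254 ∩ 2·signedArea(ACB) = -104]
2. A_y = -2  [AD · CB = -254 ∩ 2·signedArea(ACB) = -104]
   → A = (0, -2)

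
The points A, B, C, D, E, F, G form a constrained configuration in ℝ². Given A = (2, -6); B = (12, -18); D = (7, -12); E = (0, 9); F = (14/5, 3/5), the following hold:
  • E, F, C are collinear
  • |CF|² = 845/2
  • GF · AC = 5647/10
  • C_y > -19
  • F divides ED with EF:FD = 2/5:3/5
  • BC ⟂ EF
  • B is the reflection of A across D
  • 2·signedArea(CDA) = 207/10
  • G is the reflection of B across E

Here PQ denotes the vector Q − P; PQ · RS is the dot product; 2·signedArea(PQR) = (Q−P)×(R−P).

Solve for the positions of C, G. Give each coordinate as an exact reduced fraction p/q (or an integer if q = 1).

C = (93/10, -189/10)
G = (-12, 36)

1. C_x = 93/10  [E, F, C are collinear ∩ BC ⟂ EF]
2. C_y = -189/10  [E, F, C are collinear ∩ BC ⟂ EF]
   → C = (93/10, -189/10)
3. G_x = -12  [G is the reflection of B across E]
4. G_y = 36  [G is the reflection of B across E]
   → G = (-12, 36)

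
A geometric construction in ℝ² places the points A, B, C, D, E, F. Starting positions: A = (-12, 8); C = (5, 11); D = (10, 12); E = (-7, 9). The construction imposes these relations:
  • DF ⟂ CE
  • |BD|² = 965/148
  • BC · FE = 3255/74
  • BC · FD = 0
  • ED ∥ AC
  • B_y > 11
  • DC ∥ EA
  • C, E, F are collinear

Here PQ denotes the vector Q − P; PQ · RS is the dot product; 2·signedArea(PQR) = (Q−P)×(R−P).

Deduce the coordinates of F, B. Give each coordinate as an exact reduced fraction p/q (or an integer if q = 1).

B = (278/37, 845/74)
F = (371/37, 438/37)

1. F_x = 371/37  [C, E, F are collinear ∩ DF ⟂ CE]
2. F_y = 438/37  [C, E, F are collinear ∩ DF ⟂ CE]
   → F = (371/37, 438/37)
3. B_x = 278/37  [BC · FD = 0 ∩ BC · FE = 3255/74]
4. B_y = 845/74  [BC · FD = 0 ∩ BC · FE = 3255/74]
   → B = (278/37, 845/74)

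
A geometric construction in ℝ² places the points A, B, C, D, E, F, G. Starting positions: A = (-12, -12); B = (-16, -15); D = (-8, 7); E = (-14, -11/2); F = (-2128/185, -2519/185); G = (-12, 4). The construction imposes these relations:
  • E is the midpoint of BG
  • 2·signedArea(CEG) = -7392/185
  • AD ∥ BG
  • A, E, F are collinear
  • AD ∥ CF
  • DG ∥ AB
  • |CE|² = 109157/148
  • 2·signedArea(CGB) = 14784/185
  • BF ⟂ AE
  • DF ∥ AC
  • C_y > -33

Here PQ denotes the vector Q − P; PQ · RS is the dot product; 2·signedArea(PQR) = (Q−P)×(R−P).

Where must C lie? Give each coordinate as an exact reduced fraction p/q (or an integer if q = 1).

C = (-2868/185, -6034/185)

1. C_x = -2868/185  [AD ∥ CF ∩ DF ∥ AC]
2. C_y = -6034/185  [AD ∥ CF ∩ DF ∥ AC]
   → C = (-2868/185, -6034/185)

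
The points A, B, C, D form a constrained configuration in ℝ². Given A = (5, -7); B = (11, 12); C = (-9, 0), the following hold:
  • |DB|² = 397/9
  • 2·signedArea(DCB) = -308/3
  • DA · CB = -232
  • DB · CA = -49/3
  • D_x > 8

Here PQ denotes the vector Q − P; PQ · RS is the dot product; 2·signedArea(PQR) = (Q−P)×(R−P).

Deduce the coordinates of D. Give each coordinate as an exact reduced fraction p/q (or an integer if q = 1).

D = (9, 17/3)

1. D_x = 9  [2·signedArea(DCB) = -308/3 ∩ DA · CB = -232]
2. D_y = 17/3  [2·signedArea(DCB) = -308/3 ∩ DA · CB = -232]
   → D = (9, 17/3)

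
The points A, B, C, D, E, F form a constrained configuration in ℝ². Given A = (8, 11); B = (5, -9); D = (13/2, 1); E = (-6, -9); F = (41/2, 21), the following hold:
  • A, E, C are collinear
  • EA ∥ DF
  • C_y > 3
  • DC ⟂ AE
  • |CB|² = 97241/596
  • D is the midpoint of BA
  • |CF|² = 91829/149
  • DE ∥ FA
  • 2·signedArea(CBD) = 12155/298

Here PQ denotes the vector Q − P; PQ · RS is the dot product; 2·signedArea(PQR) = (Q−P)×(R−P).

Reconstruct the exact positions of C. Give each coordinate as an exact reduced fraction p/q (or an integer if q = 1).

1. C_x = 837/298  [A, E, C are collinear ∩ DC ⟂ AE]
2. C_y = 534/149  [A, E, C are collinear ∩ DC ⟂ AE]
   → C = (837/298, 534/149)

C = (837/298, 534/149)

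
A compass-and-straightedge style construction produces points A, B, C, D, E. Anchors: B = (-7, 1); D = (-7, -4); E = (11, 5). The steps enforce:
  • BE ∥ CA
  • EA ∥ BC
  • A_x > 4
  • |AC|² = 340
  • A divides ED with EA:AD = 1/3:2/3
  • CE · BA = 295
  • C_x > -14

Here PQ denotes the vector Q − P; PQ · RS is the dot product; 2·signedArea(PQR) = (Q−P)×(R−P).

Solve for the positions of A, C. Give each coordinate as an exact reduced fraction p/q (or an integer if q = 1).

1. A_x = 5  [A divides ED with EA:AD = 1/3:2/3]
2. A_y = 2  [A divides ED with EA:AD = 1/3:2/3]
   → A = (5, 2)
3. C_x = -13  [BE ∥ CA ∩ EA ∥ BC]
4. C_y = -2  [BE ∥ CA ∩ EA ∥ BC]
   → C = (-13, -2)

A = (5, 2)
C = (-13, -2)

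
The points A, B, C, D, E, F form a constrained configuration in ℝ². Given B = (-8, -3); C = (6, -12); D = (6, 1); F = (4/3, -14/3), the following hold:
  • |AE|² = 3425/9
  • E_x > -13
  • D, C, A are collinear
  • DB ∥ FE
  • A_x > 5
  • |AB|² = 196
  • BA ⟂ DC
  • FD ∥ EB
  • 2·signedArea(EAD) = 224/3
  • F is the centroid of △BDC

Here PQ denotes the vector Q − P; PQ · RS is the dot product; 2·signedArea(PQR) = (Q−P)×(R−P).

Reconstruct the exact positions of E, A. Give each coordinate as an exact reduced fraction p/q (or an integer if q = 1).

1. E_x = -38/3  [FD ∥ EB ∩ DB ∥ FE]
2. E_y = -26/3  [FD ∥ EB ∩ DB ∥ FE]
   → E = (-38/3, -26/3)
3. A_x = 6  [D, C, A are collinear ∩ BA ⟂ DC]
4. A_y = -3  [D, C, A are collinear ∩ BA ⟂ DC]
   → A = (6, -3)

A = (6, -3)
E = (-38/3, -26/3)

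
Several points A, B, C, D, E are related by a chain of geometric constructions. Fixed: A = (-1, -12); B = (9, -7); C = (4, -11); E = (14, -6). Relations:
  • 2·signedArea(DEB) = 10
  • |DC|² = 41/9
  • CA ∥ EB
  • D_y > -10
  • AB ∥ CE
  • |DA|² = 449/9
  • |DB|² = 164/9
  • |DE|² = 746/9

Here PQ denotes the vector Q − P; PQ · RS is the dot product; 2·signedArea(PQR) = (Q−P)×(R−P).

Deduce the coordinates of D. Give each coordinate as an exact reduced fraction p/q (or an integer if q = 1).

1. D_x = 17/3  [line 1·x + -5·y + -54 = 0 ∩ |DC|² = 41/9]
2. D_y = -29/3  [line 1·x + -5·y + -54 = 0 ∩ |DC|² = 41/9]
   → D = (17/3, -29/3)

D = (17/3, -29/3)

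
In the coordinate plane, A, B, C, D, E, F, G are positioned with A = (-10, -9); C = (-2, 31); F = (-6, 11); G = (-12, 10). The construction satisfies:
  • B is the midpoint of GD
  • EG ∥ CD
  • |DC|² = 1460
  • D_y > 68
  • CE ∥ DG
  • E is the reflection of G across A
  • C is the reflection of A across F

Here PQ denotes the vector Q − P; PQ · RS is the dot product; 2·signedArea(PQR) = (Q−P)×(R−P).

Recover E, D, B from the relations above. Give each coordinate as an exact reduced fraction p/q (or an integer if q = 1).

1. E_x = -8  [E is the reflection of G across A]
2. E_y = -28  [E is the reflection of G across A]
   → E = (-8, -28)
3. D_x = -6  [CE ∥ DG ∩ EG ∥ CD]
4. D_y = 69  [CE ∥ DG ∩ EG ∥ CD]
   → D = (-6, 69)
5. B_x = -9  [B is the midpoint of GD]
6. B_y = 79/2  [B is the midpoint of GD]
   → B = (-9, 79/2)

B = (-9, 79/2)
D = (-6, 69)
E = (-8, -28)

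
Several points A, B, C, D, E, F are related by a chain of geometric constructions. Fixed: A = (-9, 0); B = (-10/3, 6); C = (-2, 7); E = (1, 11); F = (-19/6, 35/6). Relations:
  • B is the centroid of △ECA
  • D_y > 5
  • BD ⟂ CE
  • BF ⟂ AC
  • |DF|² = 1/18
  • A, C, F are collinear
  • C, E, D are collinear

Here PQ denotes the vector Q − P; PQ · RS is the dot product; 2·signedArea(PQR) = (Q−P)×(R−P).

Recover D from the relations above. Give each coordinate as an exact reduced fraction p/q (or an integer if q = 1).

1. D_x = -74/25  [C, E, D are collinear ∩ BD ⟂ CE]
2. D_y = 143/25  [C, E, D are collinear ∩ BD ⟂ CE]
   → D = (-74/25, 143/25)

D = (-74/25, 143/25)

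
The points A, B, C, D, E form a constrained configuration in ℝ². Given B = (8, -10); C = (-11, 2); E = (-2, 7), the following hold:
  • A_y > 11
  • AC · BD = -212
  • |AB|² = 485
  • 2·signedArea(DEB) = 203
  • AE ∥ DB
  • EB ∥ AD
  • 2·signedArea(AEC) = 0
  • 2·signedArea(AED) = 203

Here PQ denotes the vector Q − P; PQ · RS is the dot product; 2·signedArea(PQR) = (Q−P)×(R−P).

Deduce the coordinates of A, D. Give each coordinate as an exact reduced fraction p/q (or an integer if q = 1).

1. A_x = 7  [line 5·x + -9·y + 73 = 0 ∩ |AB|² = 485]
2. A_y = 12  [line 5·x + -9·y + 73 = 0 ∩ |AB|² = 485]
   → A = (7, 12)
3. D_x = 17  [AE ∥ DB ∩ EB ∥ AD]
4. D_y = -5  [AE ∥ DB ∩ EB ∥ AD]
   → D = (17, -5)

A = (7, 12)
D = (17, -5)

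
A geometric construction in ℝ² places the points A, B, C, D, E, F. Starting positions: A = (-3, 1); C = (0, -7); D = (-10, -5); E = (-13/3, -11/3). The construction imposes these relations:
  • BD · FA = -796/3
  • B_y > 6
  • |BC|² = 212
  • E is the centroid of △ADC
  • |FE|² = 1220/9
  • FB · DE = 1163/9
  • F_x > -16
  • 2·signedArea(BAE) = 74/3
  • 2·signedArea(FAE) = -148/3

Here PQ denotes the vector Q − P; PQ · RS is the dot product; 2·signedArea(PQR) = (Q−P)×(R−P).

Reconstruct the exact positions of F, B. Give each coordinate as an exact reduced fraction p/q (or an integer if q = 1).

1. B_x = 4  [line 14/3·x + -4/3·y + -28/3 = 0 ∩ |BC|² = 212]
2. B_y = 7  [line 14/3·x + -4/3·y + -28/3 = 0 ∩ |BC|² = 212]
   → B = (4, 7)
3. F_x = -47/3  [2·signedArea(FAE) = -148/3 ∩ FB · DE = 1163/9]
4. F_y = -19/3  [2·signedArea(FAE) = -148/3 ∩ FB · DE = 1163/9]
   → F = (-47/3, -19/3)

B = (4, 7)
F = (-47/3, -19/3)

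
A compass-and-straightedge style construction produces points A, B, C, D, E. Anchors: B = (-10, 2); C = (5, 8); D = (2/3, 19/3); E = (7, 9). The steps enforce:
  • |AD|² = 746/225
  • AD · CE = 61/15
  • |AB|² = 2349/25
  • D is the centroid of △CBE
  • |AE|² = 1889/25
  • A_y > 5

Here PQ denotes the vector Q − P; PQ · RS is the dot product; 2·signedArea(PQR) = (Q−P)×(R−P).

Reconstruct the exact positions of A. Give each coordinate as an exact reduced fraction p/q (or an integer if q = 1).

1. A_x = -1  [line -2·x + -1·y + 18/5 = 0 ∩ |AE|² = 1889/25]
2. A_y = 28/5  [line -2·x + -1·y + 18/5 = 0 ∩ |AE|² = 1889/25]
   → A = (-1, 28/5)

A = (-1, 28/5)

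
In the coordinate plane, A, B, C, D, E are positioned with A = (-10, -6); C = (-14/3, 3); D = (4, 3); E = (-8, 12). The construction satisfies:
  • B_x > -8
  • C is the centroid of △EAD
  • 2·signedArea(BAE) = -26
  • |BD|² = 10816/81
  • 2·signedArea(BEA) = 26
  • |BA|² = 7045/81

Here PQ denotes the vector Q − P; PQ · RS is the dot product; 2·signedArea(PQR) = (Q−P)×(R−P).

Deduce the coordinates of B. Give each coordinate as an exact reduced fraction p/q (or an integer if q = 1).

B = (-68/9, 3)

1. B_x = -68/9  [line 18·x + -2·y + 142 = 0 ∩ |BA|² = 7045/81]
2. B_y = 3  [line 18·x + -2·y + 142 = 0 ∩ |BA|² = 7045/81]
   → B = (-68/9, 3)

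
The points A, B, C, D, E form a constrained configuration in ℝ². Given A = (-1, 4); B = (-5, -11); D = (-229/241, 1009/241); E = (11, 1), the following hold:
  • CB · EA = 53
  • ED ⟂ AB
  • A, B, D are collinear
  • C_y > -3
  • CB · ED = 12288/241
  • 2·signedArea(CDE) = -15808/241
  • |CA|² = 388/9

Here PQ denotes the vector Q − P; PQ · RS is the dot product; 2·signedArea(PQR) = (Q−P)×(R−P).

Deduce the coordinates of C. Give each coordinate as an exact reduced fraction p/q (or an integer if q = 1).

C = (5/3, -2)

1. C_x = 5/3  [2·signedArea(CDE) = -15808/241 ∩ CB · ED = 12288/241]
2. C_y = -2  [2·signedArea(CDE) = -15808/241 ∩ CB · ED = 12288/241]
   → C = (5/3, -2)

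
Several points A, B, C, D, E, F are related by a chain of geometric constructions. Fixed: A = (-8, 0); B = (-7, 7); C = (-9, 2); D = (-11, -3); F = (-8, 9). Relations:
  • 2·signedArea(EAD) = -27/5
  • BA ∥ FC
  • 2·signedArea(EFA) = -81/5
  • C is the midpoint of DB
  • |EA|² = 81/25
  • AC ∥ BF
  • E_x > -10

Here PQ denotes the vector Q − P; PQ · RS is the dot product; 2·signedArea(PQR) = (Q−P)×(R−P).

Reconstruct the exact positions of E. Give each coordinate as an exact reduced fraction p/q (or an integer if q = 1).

E = (-49/5, 0)

1. E_x = -49/5  [2·signedArea(EFA) = -81/5 ∩ 2·signedArea(EAD) = -27/5]
2. E_y = 0  [2·signedArea(EFA) = -81/5 ∩ 2·signedArea(EAD) = -27/5]
   → E = (-49/5, 0)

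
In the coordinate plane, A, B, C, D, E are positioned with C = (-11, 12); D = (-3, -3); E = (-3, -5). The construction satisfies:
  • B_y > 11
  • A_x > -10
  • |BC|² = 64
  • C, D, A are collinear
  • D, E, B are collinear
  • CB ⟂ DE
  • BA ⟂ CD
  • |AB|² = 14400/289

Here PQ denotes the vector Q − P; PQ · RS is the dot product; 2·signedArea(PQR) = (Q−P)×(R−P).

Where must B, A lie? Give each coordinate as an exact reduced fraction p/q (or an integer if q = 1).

A = (-2667/289, 2508/289)
B = (-3, 12)

1. B_x = -3  [D, E, B are collinear ∩ CB ⟂ DE]
2. B_y = 12  [D, E, B are collinear ∩ CB ⟂ DE]
   → B = (-3, 12)
3. A_x = -2667/289  [C, D, A are collinear ∩ BA ⟂ CD]
4. A_y = 2508/289  [C, D, A are collinear ∩ BA ⟂ CD]
   → A = (-2667/289, 2508/289)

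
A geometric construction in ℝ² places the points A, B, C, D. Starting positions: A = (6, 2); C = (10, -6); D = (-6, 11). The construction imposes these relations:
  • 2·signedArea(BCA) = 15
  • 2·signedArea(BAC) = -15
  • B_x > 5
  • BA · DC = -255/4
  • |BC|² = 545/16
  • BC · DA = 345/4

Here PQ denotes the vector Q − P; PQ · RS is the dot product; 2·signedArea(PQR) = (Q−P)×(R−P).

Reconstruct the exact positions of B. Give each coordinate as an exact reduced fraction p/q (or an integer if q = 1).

1. B_x = 6  [BA · DC = -255/4 ∩ 2·signedArea(BCA) = 15]
2. B_y = -7/4  [BA · DC = -255/4 ∩ 2·signedArea(BCA) = 15]
   → B = (6, -7/4)

B = (6, -7/4)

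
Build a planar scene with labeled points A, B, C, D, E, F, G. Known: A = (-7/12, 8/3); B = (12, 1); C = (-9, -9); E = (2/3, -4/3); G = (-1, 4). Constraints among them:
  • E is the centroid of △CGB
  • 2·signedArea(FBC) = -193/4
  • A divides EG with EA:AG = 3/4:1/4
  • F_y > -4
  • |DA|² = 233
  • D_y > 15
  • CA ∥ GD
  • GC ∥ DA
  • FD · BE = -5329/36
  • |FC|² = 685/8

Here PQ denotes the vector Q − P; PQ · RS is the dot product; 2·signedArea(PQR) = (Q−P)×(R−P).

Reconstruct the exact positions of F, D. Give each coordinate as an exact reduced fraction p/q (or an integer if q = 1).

D = (89/12, 47/3)
F = (-7/4, -13/4)

1. F_x = -7/4  [line 10·x + -21·y + -203/4 = 0 ∩ |FC|² = 685/8]
2. F_y = -13/4  [line 10·x + -21·y + -203/4 = 0 ∩ |FC|² = 685/8]
   → F = (-7/4, -13/4)
3. D_x = 89/12  [GC ∥ DA ∩ CA ∥ GD]
4. D_y = 47/3  [GC ∥ DA ∩ CA ∥ GD]
   → D = (89/12, 47/3)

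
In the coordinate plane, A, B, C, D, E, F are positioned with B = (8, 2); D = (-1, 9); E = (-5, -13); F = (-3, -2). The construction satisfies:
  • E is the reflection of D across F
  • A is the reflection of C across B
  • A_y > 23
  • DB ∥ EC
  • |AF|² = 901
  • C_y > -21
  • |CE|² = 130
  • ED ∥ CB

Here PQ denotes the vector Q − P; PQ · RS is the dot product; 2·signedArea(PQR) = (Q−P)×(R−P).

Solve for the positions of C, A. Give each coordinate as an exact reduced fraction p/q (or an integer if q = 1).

A = (12, 24)
C = (4, -20)

1. C_x = 4  [ED ∥ CB ∩ DB ∥ EC]
2. C_y = -20  [ED ∥ CB ∩ DB ∥ EC]
   → C = (4, -20)
3. A_x = 12  [A is the reflection of C across B]
4. A_y = 24  [A is the reflection of C across B]
   → A = (12, 24)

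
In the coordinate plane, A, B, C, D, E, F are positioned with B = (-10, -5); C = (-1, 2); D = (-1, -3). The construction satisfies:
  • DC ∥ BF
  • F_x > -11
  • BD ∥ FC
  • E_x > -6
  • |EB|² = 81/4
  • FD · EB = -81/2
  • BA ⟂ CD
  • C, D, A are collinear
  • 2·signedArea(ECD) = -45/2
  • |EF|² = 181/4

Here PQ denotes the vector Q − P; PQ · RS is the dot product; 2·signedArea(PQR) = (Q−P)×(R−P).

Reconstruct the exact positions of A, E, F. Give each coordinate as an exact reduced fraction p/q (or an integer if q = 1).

A = (-1, -5)
E = (-11/2, -5)
F = (-10, 0)

1. A_x = -1  [C, D, A are collinear ∩ BA ⟂ CD]
2. A_y = -5  [C, D, A are collinear ∩ BA ⟂ CD]
   → A = (-1, -5)
3. E_x = -11/2  [2·signedArea(ECD) = -45/2]
4. E_y = -5  [|EB|² = 81/4]
   → E = (-11/2, -5)
5. F_x = -10  [BD ∥ FC ∩ DC ∥ BF]
6. F_y = 0  [BD ∥ FC ∩ DC ∥ BF]
   → F = (-10, 0)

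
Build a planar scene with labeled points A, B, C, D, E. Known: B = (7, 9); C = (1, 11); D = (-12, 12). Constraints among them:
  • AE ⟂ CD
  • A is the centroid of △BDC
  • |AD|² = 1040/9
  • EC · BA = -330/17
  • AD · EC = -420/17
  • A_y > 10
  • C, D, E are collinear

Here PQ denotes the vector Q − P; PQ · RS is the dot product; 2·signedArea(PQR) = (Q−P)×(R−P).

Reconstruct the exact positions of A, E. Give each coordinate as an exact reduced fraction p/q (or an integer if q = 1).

1. A_x = -4/3  [A is the centroid of △BDC]
2. A_y = 32/3  [A is the centroid of △BDC]
   → A = (-4/3, 32/3)
3. E_x = -22/17  [C, D, E are collinear ∩ AE ⟂ CD]
4. E_y = 190/17  [C, D, E are collinear ∩ AE ⟂ CD]
   → E = (-22/17, 190/17)

A = (-4/3, 32/3)
E = (-22/17, 190/17)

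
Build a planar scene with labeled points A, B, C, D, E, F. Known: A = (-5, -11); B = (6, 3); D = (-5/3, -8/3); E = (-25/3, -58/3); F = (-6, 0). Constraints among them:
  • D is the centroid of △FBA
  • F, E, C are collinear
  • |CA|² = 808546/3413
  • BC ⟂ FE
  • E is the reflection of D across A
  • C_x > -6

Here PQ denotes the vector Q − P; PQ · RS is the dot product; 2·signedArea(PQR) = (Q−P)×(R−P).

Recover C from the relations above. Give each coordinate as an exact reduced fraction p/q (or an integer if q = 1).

C = (-18672/3413, 14964/3413)

1. C_x = -18672/3413  [F, E, C are collinear ∩ BC ⟂ FE]
2. C_y = 14964/3413  [F, E, C are collinear ∩ BC ⟂ FE]
   → C = (-18672/3413, 14964/3413)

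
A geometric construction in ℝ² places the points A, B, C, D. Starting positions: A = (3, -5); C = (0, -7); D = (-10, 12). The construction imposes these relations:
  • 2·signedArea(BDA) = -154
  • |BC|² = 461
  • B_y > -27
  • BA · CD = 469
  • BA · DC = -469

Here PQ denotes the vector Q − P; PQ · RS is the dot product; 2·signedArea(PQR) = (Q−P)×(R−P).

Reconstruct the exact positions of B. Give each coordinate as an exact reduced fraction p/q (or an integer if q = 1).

1. B_x = 10  [BA · DC = -469 ∩ 2·signedArea(BDA) = -154]
2. B_y = -26  [BA · DC = -469 ∩ 2·signedArea(BDA) = -154]
   → B = (10, -26)

B = (10, -26)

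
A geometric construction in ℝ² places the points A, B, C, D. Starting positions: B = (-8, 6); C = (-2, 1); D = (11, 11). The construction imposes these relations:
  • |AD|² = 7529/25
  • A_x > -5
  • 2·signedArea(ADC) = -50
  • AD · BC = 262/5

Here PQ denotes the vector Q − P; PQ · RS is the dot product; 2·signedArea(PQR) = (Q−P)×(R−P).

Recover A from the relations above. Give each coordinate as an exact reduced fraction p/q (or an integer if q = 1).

1. A_x = -22/5  [AD · BC = 262/5 ∩ 2·signedArea(ADC) = -50]
2. A_y = 3  [AD · BC = 262/5 ∩ 2·signedArea(ADC) = -50]
   → A = (-22/5, 3)

A = (-22/5, 3)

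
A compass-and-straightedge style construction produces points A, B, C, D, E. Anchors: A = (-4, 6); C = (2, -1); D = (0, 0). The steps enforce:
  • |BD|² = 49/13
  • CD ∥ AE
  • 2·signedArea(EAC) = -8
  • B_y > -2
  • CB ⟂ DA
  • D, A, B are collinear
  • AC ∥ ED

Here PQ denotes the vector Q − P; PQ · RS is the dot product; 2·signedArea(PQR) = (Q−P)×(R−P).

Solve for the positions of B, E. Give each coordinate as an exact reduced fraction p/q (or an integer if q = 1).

1. B_x = 14/13  [D, A, B are collinear ∩ CB ⟂ DA]
2. B_y = -21/13  [D, A, B are collinear ∩ CB ⟂ DA]
   → B = (14/13, -21/13)
3. E_x = -6  [AC ∥ ED ∩ CD ∥ AE]
4. E_y = 7  [AC ∥ ED ∩ CD ∥ AE]
   → E = (-6, 7)

B = (14/13, -21/13)
E = (-6, 7)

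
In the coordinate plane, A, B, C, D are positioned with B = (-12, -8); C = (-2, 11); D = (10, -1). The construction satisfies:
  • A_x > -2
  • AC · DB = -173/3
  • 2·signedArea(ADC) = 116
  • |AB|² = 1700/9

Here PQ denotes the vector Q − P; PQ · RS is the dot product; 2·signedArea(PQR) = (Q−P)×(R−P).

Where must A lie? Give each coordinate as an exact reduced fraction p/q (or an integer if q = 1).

1. A_x = -4/3  [2·signedArea(ADC) = 116 ∩ AC · DB = -173/3]
2. A_y = 2/3  [2·signedArea(ADC) = 116 ∩ AC · DB = -173/3]
   → A = (-4/3, 2/3)

A = (-4/3, 2/3)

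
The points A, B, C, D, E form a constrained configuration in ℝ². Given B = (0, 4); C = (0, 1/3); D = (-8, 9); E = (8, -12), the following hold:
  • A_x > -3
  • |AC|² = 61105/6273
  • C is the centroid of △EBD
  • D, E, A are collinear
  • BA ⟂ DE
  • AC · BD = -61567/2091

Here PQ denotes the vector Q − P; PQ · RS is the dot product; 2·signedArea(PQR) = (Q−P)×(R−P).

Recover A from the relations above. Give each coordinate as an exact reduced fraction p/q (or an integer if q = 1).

A = (-1848/697, 1380/697)

1. A_x = -1848/697  [D, E, A are collinear ∩ BA ⟂ DE]
2. A_y = 1380/697  [D, E, A are collinear ∩ BA ⟂ DE]
   → A = (-1848/697, 1380/697)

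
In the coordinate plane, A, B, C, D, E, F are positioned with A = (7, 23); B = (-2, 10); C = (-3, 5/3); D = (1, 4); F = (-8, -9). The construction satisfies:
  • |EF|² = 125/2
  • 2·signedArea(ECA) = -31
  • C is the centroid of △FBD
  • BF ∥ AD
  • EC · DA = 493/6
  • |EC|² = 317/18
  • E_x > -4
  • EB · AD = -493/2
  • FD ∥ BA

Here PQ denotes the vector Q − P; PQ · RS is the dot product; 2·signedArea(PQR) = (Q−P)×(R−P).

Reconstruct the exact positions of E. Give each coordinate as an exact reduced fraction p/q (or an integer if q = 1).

1. E_x = -7/2  [2·signedArea(ECA) = -31 ∩ EC · DA = 493/6]
2. E_y = -5/2  [2·signedArea(ECA) = -31 ∩ EC · DA = 493/6]
   → E = (-7/2, -5/2)

E = (-7/2, -5/2)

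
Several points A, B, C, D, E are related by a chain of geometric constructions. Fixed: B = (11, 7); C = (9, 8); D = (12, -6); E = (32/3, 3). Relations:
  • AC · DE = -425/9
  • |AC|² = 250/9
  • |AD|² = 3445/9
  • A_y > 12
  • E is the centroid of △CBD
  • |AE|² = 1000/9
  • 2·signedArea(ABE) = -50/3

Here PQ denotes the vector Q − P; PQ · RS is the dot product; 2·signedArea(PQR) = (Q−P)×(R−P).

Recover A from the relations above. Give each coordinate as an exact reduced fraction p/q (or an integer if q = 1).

A = (22/3, 13)

1. A_x = 22/3  [2·signedArea(ABE) = -50/3 ∩ AC · DE = -425/9]
2. A_y = 13  [2·signedArea(ABE) = -50/3 ∩ AC · DE = -425/9]
   → A = (22/3, 13)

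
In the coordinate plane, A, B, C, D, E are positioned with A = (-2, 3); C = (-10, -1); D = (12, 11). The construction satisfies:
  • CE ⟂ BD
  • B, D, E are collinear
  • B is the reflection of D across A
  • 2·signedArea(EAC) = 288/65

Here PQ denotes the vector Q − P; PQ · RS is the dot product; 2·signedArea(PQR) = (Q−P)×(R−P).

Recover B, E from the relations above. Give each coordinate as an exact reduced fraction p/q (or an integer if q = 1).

B = (-16, -5)
E = (-634/65, -93/65)

1. B_x = -16  [B is the reflection of D across A]
2. B_y = -5  [B is the reflection of D across A]
   → B = (-16, -5)
3. E_x = -634/65  [B, D, E are collinear ∩ CE ⟂ BD]
4. E_y = -93/65  [B, D, E are collinear ∩ CE ⟂ BD]
   → E = (-634/65, -93/65)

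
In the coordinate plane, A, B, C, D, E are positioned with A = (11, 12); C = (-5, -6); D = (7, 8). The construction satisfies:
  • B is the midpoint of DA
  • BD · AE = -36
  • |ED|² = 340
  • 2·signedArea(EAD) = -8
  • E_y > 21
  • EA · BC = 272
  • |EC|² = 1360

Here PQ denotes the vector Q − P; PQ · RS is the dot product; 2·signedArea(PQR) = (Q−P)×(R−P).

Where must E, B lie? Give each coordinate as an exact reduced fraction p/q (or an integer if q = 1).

1. E_x = 19  [line 4·x + -4·y + 12 = 0 ∩ |ED|² = 340]
2. E_y = 22  [line 4·x + -4·y + 12 = 0 ∩ |ED|² = 340]
   → E = (19, 22)
3. B_x = 9  [B is the midpoint of DA]
4. B_y = 10  [B is the midpoint of DA]
   → B = (9, 10)

B = (9, 10)
E = (19, 22)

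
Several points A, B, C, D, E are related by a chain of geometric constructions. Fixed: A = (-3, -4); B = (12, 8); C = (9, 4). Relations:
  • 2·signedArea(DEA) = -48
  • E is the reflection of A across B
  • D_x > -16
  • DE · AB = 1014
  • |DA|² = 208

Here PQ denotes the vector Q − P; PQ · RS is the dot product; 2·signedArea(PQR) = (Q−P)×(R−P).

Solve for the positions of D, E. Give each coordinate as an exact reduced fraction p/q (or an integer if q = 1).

1. E_x = 27  [E is the reflection of A across B]
2. E_y = 20  [E is the reflection of A across B]
   → E = (27, 20)
3. D_x = -15  [2·signedArea(DEA) = -48 ∩ DE · AB = 1014]
4. D_y = -12  [2·signedArea(DEA) = -48 ∩ DE · AB = 1014]
   → D = (-15, -12)

D = (-15, -12)
E = (27, 20)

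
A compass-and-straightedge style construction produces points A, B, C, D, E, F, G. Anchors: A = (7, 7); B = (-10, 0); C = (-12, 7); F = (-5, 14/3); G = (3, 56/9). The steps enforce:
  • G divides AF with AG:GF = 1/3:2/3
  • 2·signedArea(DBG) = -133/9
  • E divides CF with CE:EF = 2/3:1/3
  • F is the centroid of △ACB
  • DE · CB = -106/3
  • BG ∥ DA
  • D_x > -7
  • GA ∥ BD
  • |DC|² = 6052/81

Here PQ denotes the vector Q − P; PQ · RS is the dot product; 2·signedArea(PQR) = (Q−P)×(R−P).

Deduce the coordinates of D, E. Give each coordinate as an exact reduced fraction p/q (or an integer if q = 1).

D = (-6, 7/9)
E = (-22/3, 49/9)

1. D_x = -6  [BG ∥ DA ∩ GA ∥ BD]
2. D_y = 7/9  [BG ∥ DA ∩ GA ∥ BD]
   → D = (-6, 7/9)
3. E_x = -22/3  [E divides CF with CE:EF = 2/3:1/3]
4. E_y = 49/9  [E divides CF with CE:EF = 2/3:1/3]
   → E = (-22/3, 49/9)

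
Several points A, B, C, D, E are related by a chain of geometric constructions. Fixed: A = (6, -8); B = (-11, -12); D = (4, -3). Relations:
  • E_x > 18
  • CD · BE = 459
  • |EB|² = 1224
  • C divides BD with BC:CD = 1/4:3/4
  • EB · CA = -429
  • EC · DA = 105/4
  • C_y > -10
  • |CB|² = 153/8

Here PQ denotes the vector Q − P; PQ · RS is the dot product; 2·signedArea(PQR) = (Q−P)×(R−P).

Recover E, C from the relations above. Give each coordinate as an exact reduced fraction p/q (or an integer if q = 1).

C = (-29/4, -39/4)
E = (19, 6)

1. C_x = -29/4  [C divides BD with BC:CD = 1/4:3/4]
2. C_y = -39/4  [C divides BD with BC:CD = 1/4:3/4]
   → C = (-29/4, -39/4)
3. E_x = 19  [EC · DA = 105/4 ∩ CD · BE = 459]
4. E_y = 6  [EC · DA = 105/4 ∩ CD · BE = 459]
   → E = (19, 6)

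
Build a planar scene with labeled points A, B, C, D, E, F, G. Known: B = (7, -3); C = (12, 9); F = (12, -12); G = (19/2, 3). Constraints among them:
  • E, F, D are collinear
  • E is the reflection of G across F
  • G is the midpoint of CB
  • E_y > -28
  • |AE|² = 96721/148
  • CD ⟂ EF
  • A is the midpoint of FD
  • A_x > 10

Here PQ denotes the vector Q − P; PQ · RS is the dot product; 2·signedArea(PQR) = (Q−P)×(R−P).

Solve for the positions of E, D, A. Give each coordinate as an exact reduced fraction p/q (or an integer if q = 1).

A = (381/37, -66/37)
D = (318/37, 312/37)
E = (29/2, -27)

1. E_x = 29/2  [E is the reflection of G across F]
2. E_y = -27  [E is the reflection of G across F]
   → E = (29/2, -27)
3. D_x = 318/37  [E, F, D are collinear ∩ CD ⟂ EF]
4. D_y = 312/37  [E, F, D are collinear ∩ CD ⟂ EF]
   → D = (318/37, 312/37)
5. A_x = 381/37  [A is the midpoint of FD]
6. A_y = -66/37  [A is the midpoint of FD]
   → A = (381/37, -66/37)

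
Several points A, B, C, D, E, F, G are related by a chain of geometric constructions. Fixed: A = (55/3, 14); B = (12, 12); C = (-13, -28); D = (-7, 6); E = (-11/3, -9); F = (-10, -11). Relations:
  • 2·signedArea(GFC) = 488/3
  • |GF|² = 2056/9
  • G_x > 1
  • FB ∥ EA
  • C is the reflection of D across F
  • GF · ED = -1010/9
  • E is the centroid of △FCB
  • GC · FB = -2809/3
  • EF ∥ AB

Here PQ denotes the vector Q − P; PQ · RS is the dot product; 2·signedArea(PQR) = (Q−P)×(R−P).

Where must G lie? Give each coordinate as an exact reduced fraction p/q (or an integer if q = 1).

G = (4/3, -1)

1. G_x = 4/3  [GC · FB = -2809/3 ∩ 2·signedArea(GFC) = 488/3]
2. G_y = -1  [GC · FB = -2809/3 ∩ 2·signedArea(GFC) = 488/3]
   → G = (4/3, -1)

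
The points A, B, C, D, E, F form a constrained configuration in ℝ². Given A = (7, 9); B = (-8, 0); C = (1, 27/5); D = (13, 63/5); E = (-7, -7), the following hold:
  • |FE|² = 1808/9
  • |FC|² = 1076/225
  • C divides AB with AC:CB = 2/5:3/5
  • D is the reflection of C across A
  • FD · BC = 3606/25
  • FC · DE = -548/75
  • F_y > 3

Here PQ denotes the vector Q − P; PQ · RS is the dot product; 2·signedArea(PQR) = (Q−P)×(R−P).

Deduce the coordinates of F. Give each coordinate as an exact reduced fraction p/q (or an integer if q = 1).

F = (7/3, 11/3)

1. F_x = 7/3  [FD · BC = 3606/25 ∩ FC · DE = -548/75]
2. F_y = 11/3  [FD · BC = 3606/25 ∩ FC · DE = -548/75]
   → F = (7/3, 11/3)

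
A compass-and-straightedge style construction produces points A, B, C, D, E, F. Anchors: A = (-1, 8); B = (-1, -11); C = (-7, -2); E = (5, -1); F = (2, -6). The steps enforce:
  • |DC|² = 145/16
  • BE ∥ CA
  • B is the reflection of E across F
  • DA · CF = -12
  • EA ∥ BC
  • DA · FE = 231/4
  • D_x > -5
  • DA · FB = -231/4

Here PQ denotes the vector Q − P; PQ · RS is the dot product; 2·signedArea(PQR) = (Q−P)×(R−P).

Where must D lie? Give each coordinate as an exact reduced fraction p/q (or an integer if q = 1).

D = (-4, -7/4)

1. D_x = -4  [DA · FE = 231/4 ∩ DA · CF = -12]
2. D_y = -7/4  [DA · FE = 231/4 ∩ DA · CF = -12]
   → D = (-4, -7/4)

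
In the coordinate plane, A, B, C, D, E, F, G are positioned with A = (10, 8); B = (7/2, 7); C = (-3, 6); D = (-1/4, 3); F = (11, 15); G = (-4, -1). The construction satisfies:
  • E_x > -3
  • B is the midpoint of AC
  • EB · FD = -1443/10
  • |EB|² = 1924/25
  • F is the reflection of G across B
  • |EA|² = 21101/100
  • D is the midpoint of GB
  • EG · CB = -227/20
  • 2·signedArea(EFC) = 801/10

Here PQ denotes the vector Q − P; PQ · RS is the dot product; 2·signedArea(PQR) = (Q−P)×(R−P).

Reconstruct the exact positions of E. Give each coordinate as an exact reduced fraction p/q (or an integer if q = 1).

E = (-5/2, 3/5)

1. E_x = -5/2  [EG · CB = -227/20 ∩ EB · FD = -1443/10]
2. E_y = 3/5  [EG · CB = -227/20 ∩ EB · FD = -1443/10]
   → E = (-5/2, 3/5)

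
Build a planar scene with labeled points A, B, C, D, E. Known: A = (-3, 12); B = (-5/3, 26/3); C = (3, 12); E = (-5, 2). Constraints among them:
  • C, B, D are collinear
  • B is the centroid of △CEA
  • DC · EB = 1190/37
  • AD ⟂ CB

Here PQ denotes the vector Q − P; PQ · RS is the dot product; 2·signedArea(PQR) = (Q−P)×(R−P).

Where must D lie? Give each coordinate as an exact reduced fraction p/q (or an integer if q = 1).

1. D_x = -36/37  [C, B, D are collinear ∩ AD ⟂ CB]
2. D_y = 339/37  [C, B, D are collinear ∩ AD ⟂ CB]
   → D = (-36/37, 339/37)

D = (-36/37, 339/37)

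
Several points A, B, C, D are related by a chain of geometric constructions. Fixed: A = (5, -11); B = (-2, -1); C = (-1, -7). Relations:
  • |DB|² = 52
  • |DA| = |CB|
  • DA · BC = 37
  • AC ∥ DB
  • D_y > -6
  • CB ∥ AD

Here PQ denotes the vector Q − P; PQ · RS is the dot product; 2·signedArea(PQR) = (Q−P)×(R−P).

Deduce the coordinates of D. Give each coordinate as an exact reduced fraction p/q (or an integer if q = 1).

1. D_x = 4  [AC ∥ DB ∩ CB ∥ AD]
2. D_y = -5  [AC ∥ DB ∩ CB ∥ AD]
   → D = (4, -5)

D = (4, -5)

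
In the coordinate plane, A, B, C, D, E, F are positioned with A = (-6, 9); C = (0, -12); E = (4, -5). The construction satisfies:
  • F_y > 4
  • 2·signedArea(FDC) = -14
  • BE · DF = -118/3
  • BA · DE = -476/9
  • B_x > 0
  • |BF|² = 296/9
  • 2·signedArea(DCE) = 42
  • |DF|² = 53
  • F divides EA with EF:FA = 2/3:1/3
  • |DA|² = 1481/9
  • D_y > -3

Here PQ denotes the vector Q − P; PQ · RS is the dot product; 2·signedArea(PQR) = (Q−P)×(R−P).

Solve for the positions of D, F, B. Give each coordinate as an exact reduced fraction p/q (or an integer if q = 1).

1. F_x = -8/3  [F divides EA with EF:FA = 2/3:1/3]
2. F_y = 13/3  [F divides EA with EF:FA = 2/3:1/3]
   → F = (-8/3, 13/3)
3. D_x = -2/3  [2·signedArea(DCE) = 42 ∩ 2·signedArea(FDC) = -14]
4. D_y = -8/3  [2·signedArea(DCE) = 42 ∩ 2·signedArea(FDC) = -14]
   → D = (-2/3, -8/3)
5. B_x = 2/3  [BE · DF = -118/3 ∩ BA · DE = -476/9]
6. B_y = -1/3  [BE · DF = -118/3 ∩ BA · DE = -476/9]
   → B = (2/3, -1/3)

B = (2/3, -1/3)
D = (-2/3, -8/3)
F = (-8/3, 13/3)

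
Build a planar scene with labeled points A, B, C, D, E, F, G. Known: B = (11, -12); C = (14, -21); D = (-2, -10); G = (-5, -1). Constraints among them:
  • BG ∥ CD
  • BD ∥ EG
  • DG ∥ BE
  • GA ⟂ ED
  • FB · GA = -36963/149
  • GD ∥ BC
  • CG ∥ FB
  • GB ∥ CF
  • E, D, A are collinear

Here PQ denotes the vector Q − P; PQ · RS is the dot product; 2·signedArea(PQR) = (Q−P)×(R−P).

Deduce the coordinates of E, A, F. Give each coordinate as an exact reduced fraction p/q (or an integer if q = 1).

A = (32/149, -1259/149)
E = (8, -3)
F = (30, -32)

1. E_x = 8  [BD ∥ EG ∩ DG ∥ BE]
2. E_y = -3  [BD ∥ EG ∩ DG ∥ BE]
   → E = (8, -3)
3. A_x = 32/149  [E, D, A are collinear ∩ GA ⟂ ED]
4. A_y = -1259/149  [E, D, A are collinear ∩ GA ⟂ ED]
   → A = (32/149, -1259/149)
5. F_x = 30  [CG ∥ FB ∩ GB ∥ CF]
6. F_y = -32  [CG ∥ FB ∩ GB ∥ CF]
   → F = (30, -32)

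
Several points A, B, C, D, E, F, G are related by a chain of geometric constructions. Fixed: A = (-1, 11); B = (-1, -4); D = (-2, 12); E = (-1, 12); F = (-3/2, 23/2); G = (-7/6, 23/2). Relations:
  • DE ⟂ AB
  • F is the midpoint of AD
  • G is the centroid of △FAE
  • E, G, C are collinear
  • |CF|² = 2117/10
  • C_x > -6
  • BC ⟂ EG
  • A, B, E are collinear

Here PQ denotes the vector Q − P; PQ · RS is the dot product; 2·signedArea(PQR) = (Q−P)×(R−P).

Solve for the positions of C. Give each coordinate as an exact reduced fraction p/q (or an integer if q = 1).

1. C_x = -29/5  [E, G, C are collinear ∩ BC ⟂ EG]
2. C_y = -12/5  [E, G, C are collinear ∩ BC ⟂ EG]
   → C = (-29/5, -12/5)

C = (-29/5, -12/5)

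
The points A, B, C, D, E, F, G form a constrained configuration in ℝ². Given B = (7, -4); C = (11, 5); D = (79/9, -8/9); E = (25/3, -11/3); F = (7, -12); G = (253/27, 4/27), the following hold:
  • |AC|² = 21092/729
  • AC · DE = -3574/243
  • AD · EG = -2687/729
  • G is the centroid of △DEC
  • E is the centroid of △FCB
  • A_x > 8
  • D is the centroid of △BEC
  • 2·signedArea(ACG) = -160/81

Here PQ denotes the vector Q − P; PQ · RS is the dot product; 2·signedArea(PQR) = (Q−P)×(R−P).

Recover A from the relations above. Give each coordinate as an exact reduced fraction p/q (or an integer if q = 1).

1. A_x = 241/27  [2·signedArea(ACG) = -160/81 ∩ AC · DE = -3574/243]
2. A_y = 1/27  [2·signedArea(ACG) = -160/81 ∩ AC · DE = -3574/243]
   → A = (241/27, 1/27)

A = (241/27, 1/27)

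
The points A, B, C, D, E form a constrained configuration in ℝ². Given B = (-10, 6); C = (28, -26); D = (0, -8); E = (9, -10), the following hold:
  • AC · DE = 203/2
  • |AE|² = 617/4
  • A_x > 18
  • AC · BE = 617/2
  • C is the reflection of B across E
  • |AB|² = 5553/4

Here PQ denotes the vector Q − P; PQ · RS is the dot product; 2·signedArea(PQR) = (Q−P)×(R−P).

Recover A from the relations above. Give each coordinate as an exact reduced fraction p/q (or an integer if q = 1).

1. A_x = 37/2  [AC · BE = 617/2 ∩ AC · DE = 203/2]
2. A_y = -18  [AC · BE = 617/2 ∩ AC · DE = 203/2]
   → A = (37/2, -18)

A = (37/2, -18)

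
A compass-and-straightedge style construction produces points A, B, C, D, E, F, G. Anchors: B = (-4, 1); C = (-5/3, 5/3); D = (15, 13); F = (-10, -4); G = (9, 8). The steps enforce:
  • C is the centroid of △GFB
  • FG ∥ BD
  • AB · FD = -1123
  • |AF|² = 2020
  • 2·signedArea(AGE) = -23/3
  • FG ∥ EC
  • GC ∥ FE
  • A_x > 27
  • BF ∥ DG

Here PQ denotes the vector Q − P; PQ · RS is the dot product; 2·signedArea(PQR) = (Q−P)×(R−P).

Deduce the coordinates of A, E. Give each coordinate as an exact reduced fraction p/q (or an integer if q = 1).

A = (28, 20)
E = (-62/3, -31/3)

1. A_x = 28  [line -25·x + -17·y + 1040 = 0 ∩ |AF|² = 2020]
2. A_y = 20  [line -25·x + -17·y + 1040 = 0 ∩ |AF|² = 2020]
   → A = (28, 20)
3. E_x = -62/3  [2·signedArea(AGE) = -23/3 ∩ GC ∥ FE]
4. E_y = -31/3  [2·signedArea(AGE) = -23/3 ∩ GC ∥ FE]
   → E = (-62/3, -31/3)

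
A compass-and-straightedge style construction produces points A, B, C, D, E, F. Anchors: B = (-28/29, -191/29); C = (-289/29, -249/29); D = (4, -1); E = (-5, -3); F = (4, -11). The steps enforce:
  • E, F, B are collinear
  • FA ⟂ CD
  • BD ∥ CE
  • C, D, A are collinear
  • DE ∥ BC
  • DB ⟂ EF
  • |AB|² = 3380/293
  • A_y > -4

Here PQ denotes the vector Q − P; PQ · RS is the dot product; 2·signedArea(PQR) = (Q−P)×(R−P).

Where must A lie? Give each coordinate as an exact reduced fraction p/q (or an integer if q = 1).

A = (-1652/8497, -27857/8497)

1. A_x = -1652/8497  [C, D, A are collinear ∩ FA ⟂ CD]
2. A_y = -27857/8497  [C, D, A are collinear ∩ FA ⟂ CD]
   → A = (-1652/8497, -27857/8497)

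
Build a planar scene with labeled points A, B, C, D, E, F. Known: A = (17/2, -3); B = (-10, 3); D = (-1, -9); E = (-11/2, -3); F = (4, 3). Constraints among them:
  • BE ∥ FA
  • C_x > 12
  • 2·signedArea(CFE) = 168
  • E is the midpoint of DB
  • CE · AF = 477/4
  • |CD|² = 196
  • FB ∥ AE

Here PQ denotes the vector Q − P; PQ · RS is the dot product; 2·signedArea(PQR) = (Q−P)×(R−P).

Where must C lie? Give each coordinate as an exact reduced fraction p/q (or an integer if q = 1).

1. C_x = 13  [2·signedArea(CFE) = 168 ∩ CE · AF = 477/4]
2. C_y = -9  [2·signedArea(CFE) = 168 ∩ CE · AF = 477/4]
   → C = (13, -9)

C = (13, -9)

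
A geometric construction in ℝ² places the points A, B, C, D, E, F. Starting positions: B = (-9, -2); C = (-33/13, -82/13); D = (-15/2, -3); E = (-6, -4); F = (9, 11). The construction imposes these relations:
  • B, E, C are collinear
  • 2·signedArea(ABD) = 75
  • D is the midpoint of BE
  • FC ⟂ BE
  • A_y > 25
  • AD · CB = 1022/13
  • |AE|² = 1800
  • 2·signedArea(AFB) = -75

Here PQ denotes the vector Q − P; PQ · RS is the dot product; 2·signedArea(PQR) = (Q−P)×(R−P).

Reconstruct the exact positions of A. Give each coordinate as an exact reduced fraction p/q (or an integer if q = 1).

1. A_x = 24  [2·signedArea(ABD) = 75 ∩ AD · CB = 1022/13]
2. A_y = 26  [2·signedArea(ABD) = 75 ∩ AD · CB = 1022/13]
   → A = (24, 26)

A = (24, 26)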